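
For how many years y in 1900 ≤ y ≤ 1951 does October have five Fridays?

21

October has 31 days; it has five Fridays when Friday falls among the first (month-length − 28) days — i.e. when October 1 is one of Friday/Thursday/Wednesday.
October 1 by year: 1900:Mon 1901:Tue 1902:Wed✓ 1903:Thu✓ 1904:Sat 1905:Sun 1906:Mon 1907:Tue 1908:Thu✓ 1909:Fri✓ 1910:Sat 1911:Sun 1912:Tue 1913:Wed✓ 1914:Thu✓ …(22 more)… 1937:Fri✓ 1938:Sat 1939:Sun 1940:Tue 1941:Wed✓ 1942:Thu✓ 1943:Fri✓ 1944:Sun 1945:Mon 1946:Tue 1947:Wed✓ 1948:Fri✓ 1949:Sat 1950:Sun 1951:Mon
Years with five Fridays: 1902, 1903, 1908, 1909, 1913, 1914, 1915, 1919, 1920, 1924, 1925, 1926, 1930, 1931, 1936, 1937, 1941, 1942, 1943, 1947, 1948 → 21.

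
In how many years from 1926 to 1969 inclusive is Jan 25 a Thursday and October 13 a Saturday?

4

Check each year's weekday for Jan 25 and October 13:
  1926: Mon/Wed  1927: Tue/Thu  1928: Wed/Sat  1929: Fri/Sun  1930: Sat/Mon  1931: Sun/Tue  1932: Mon/Thu  1933: Wed/Fri  1934: Thu/Sat ✓  1935: Fri/Sun  1936: Sat/Tue  1937: Mon/Wed  1938: Tue/Thu  1939: Wed/Fri  …(16 more)…  1956: Wed/Sat  1957: Fri/Sun  1958: Sat/Mon  1959: Sun/Tue  1960: Mon/Thu  1961: Wed/Fri  1962: Thu/Sat ✓  1963: Fri/Sun  1964: Sat/Tue  1965: Mon/Wed  1966: Tue/Thu  1967: Wed/Fri  1968: Thu/Sun  1969: Sat/Mon
Both conditions hold in: 1934, 1945, 1951, 1962 — 4.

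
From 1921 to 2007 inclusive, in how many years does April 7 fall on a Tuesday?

12

Track April 7's weekday year by year (advancing +1, or +2 across a Feb 29):
  1921: Thu  1922: Fri (+1)  1923: Sat (+1)  1924: Mon (+2)  1925: Tue (+1) ✓
  1926: Wed (+1)  1927: Thu (+1)  1928: Sat (+2)  1929: Sun (+1)  1930: Mon (+1)
  1931: Tue (+1) ✓  1932: Thu (+2)  1933: Fri (+1)  1934: Sat (+1)  … (59 more years) …
  1994: Thu (+1)  1995: Fri (+1)  1996: Sun (+2)  1997: Mon (+1)  1998: Tue (+1) ✓
  1999: Wed (+1)  2000: Fri (+2)  2001: Sat (+1)  2002: Sun (+1)  2003: Mon (+1)
  2004: Wed (+2)  2005: Thu (+1)  2006: Fri (+1)  2007: Sat (+1)
Tuesday years: 1925, 1931, 1936, 1942, 1953, 1959, 1964, 1970, 1981, 1987, 1992, 1998 — 12 in total.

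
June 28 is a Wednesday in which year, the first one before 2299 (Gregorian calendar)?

2293

From one year to the next, a fixed date's weekday advances by 1, or by 2 when a Feb 29 lies between the two dates.
2299: June 28 is Wednesday.
2298: Tuesday (−1)
2297: Monday (−1)
2296: Sunday (−1)
2295: Friday (−2)
2294: Thursday (−1)
2293: Wednesday (−1)
June 28 falls on a Wednesday in 2293.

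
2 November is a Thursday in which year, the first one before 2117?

2113

From one year to the next, a fixed date's weekday advances by 1, or by 2 when a Feb 29 lies between the two dates.
2117: November 2 is Tuesday.
2116: Monday (−1)
2115: Saturday (−2)
2114: Friday (−1)
2113: Thursday (−1)
2 November falls on a Thursday in 2113.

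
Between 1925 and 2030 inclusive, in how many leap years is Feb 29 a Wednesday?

Leap years in 1925–2030: 26 of them.
Feb 29 weekday advances by 5 (mod 7) from one leap year to the next four years later (or differs when a century non-leap intervenes).
Leap-day weekdays: 1928:Wed✓ 1932:Mon 1936:Sat 1940:Thu 1944:Tue 1948:Sun 1952:Fri 1956:Wed✓ 1960:Mon 1964:Sat 1968:Thu 1972:Tue 1976:Sun 1980:Fri 1984:Wed✓ 1988:Mon 1992:Sat 1996:Thu 2000:Tue 2004:Sun 2008:Fri 2012:Wed✓ 2016:Mon 2020:Sat 2024:Thu 2028:Tue
Wednesday: 1928, 1956, 1984, 2012 → 4.

4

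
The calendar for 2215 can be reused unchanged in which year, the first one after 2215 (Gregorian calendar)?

2226

Two years share a calendar iff Jan 1 falls on the same weekday and both are leap or both are common. 2215: Jan 1 is Sunday, common year.
2216: Jan 1 Monday, leap
2217: Jan 1 Wednesday, common
2218: Jan 1 Thursday, common
2219: Jan 1 Friday, common
2220: Jan 1 Saturday, leap
2221: Jan 1 Monday, common
2222: Jan 1 Tuesday, common
2223: Jan 1 Wednesday, common
2224: Jan 1 Thursday, leap
2225: Jan 1 Saturday, common
2226: Jan 1 Sunday, common
2226 matches on both conditions.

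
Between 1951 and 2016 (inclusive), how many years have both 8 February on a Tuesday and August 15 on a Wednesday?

0

Check each year's weekday for 8 February and August 15:
  1951: Thu/Wed  1952: Fri/Fri  1953: Sun/Sat  1954: Mon/Sun  1955: Tue/Mon  1956: Wed/Wed  1957: Fri/Thu  1958: Sat/Fri  1959: Sun/Sat  1960: Mon/Mon  1961: Wed/Tue  1962: Thu/Wed  1963: Fri/Thu  1964: Sat/Sat  …(38 more)…  2003: Sat/Fri  2004: Sun/Sun  2005: Tue/Mon  2006: Wed/Tue  2007: Thu/Wed  2008: Fri/Fri  2009: Sun/Sat  2010: Mon/Sun  2011: Tue/Mon  2012: Wed/Wed  2013: Fri/Thu  2014: Sat/Fri  2015: Sun/Sat  2016: Mon/Mon
Both conditions hold in: no year — 0.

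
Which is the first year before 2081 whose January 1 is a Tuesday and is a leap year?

Jan 1 advances by 2 weekdays after a leap year and by 1 after a common year.
2081: Jan 1 is Wednesday.
2080: Monday (leap)
2079: Sunday
2078: Saturday
2077: Friday
2076: Wednesday (leap)
2075: Tuesday
2074: Monday
2073: Sunday
2072: Friday (leap)
2071: Thursday
2070: Wednesday
2069: Tuesday
2068: Sunday (leap)
2067: Saturday
2066: Friday
2065: Thursday
2064: Tuesday (leap)
2064 begins on a Tuesday and is a leap year.

2064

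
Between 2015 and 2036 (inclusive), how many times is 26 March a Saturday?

Track 26 March's weekday year by year (advancing +1, or +2 across a Feb 29):
  2015: Thu  2016: Sat (+2) ✓  2017: Sun (+1)  2018: Mon (+1)  2019: Tue (+1)
  2020: Thu (+2)  2021: Fri (+1)  2022: Sat (+1) ✓  2023: Sun (+1)  2024: Tue (+2)
  2025: Wed (+1)  2026: Thu (+1)  2027: Fri (+1)  2028: Sun (+2)  2029: Mon (+1)
  2030: Tue (+1)  2031: Wed (+1)  2032: Fri (+2)  2033: Sat (+1) ✓  2034: Sun (+1)
  2035: Mon (+1)  2036: Wed (+2)
Saturday years: 2016, 2022, 2033 — 3 in total.

3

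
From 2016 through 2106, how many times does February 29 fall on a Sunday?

Leap years in 2016–2106: 22 of them.
Feb 29 weekday advances by 5 (mod 7) from one leap year to the next four years later (or differs when a century non-leap intervenes).
Leap-day weekdays: 2016:Mon 2020:Sat 2024:Thu 2028:Tue 2032:Sun✓ 2036:Fri 2040:Wed 2044:Mon 2048:Sat 2052:Thu 2056:Tue 2060:Sun✓ 2064:Fri 2068:Wed 2072:Mon 2076:Sat 2080:Thu 2084:Tue 2088:Sun✓ 2092:Fri 2096:Wed 2104:Fri
Sunday: 2032, 2060, 2088 → 3.

3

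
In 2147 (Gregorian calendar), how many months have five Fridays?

A month of length L has five Fridays iff its first Friday is on day ≤ L−28 (so day 1–3 in a 31-day month, 1–2 in a 30-day month, day 1 in a leap February).
Checking each month of 2147: Jan starts Sun (31d); Feb starts Wed (28d); Mar starts Wed (31d) ✓; Apr starts Sat (30d); May starts Mon (31d); Jun starts Thu (30d) ✓; Jul starts Sat (31d); Aug starts Tue (31d); Sep starts Fri (30d) ✓; Oct starts Sun (31d); Nov starts Wed (30d); Dec starts Fri (31d) ✓.
Five-Friday months: March, June, September, December → 4.

4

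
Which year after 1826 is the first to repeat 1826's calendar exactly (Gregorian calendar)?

1837

Two years share a calendar iff Jan 1 falls on the same weekday and both are leap or both are common. 1826: Jan 1 is Sunday, common year.
1827: Jan 1 Monday, common
1828: Jan 1 Tuesday, leap
1829: Jan 1 Thursday, common
1830: Jan 1 Friday, common
1831: Jan 1 Saturday, common
1832: Jan 1 Sunday, leap
1833: Jan 1 Tuesday, common
1834: Jan 1 Wednesday, common
1835: Jan 1 Thursday, common
1836: Jan 1 Friday, leap
1837: Jan 1 Sunday, common
1837 matches on both conditions.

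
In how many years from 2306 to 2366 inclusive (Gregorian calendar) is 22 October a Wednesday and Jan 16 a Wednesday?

Check each year's weekday for 22 October and Jan 16:
  2306: Mon/Tue  2307: Tue/Wed  2308: Thu/Thu  2309: Fri/Sat  2310: Sat/Sun  2311: Sun/Mon  2312: Tue/Tue  2313: Wed/Thu  2314: Thu/Fri  2315: Fri/Sat  2316: Sun/Sun  2317: Mon/Tue  2318: Tue/Wed  2319: Wed/Thu  …(33 more)…  2353: Thu/Fri  2354: Fri/Sat  2355: Sat/Sun  2356: Mon/Mon  2357: Tue/Wed  2358: Wed/Thu  2359: Thu/Fri  2360: Sat/Sat  2361: Sun/Mon  2362: Mon/Tue  2363: Tue/Wed  2364: Thu/Thu  2365: Fri/Sat  2366: Sat/Sun
Both conditions hold in: 2324, 2352 — 2.

2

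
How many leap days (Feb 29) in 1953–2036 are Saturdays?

3

Leap years in 1953–2036: 21 of them.
Feb 29 weekday advances by 5 (mod 7) from one leap year to the next four years later (or differs when a century non-leap intervenes).
Leap-day weekdays: 1956:Wed 1960:Mon 1964:Sat✓ 1968:Thu 1972:Tue 1976:Sun 1980:Fri 1984:Wed 1988:Mon 1992:Sat✓ 1996:Thu 2000:Tue 2004:Sun 2008:Fri 2012:Wed 2016:Mon 2020:Sat✓ 2024:Thu 2028:Tue 2032:Sun 2036:Fri
Saturday: 1964, 1992, 2020 → 3.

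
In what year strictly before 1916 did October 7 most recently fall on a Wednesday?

1914

From one year to the next, a fixed date's weekday advances by 1, or by 2 when a Feb 29 lies between the two dates.
1916: October 7 is Saturday.
1915: Thursday (−2)
1914: Wednesday (−1)
October 7 falls on a Wednesday in 1914.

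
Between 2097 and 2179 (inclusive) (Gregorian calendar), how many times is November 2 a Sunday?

Track November 2's weekday year by year (advancing +1, or +2 across a Feb 29):
  2097: Sat  2098: Sun (+1) ✓  2099: Mon (+1)  2100: Tue (+1)  2101: Wed (+1)
  2102: Thu (+1)  2103: Fri (+1)  2104: Sun (+2) ✓  2105: Mon (+1)  2106: Tue (+1)
  2107: Wed (+1)  2108: Fri (+2)  2109: Sat (+1)  2110: Sun (+1) ✓  … (55 more years) …
  2166: Sun (+1) ✓  2167: Mon (+1)  2168: Wed (+2)  2169: Thu (+1)  2170: Fri (+1)
  2171: Sat (+1)  2172: Mon (+2)  2173: Tue (+1)  2174: Wed (+1)  2175: Thu (+1)
  2176: Sat (+2)  2177: Sun (+1) ✓  2178: Mon (+1)  2179: Tue (+1)
Sunday years: 2098, 2104, 2110, 2121, 2127, 2132, 2138, 2149, 2155, 2160, 2166, 2177 — 12 in total.

12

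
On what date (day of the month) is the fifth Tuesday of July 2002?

July 1, 2002 is a Monday, so the first Tuesday is the 2nd.
The fifth Tuesday is 2 + 28 = 30.

30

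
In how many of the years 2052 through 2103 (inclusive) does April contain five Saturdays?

14

April has 30 days; it has five Saturdays when Saturday falls among the first (month-length − 28) days — i.e. when April 1 is one of Saturday/Friday.
April 1 by year: 2052:Mon 2053:Tue 2054:Wed 2055:Thu 2056:Sat✓ 2057:Sun 2058:Mon 2059:Tue 2060:Thu 2061:Fri✓ 2062:Sat✓ 2063:Sun 2064:Tue 2065:Wed 2066:Thu …(22 more)… 2089:Fri✓ 2090:Sat✓ 2091:Sun 2092:Tue 2093:Wed 2094:Thu 2095:Fri✓ 2096:Sun 2097:Mon 2098:Tue 2099:Wed 2100:Thu 2101:Fri✓ 2102:Sat✓ 2103:Sun
Years with five Saturdays: 2056, 2061, 2062, 2067, 2072, 2073, 2078, 2079, 2084, 2089, 2090, 2095, 2101, 2102 → 14.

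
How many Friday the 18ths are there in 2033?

3

Check the 18th of each month of 2033: Jan 18: Tue, Feb 18: Fri, Mar 18: Fri, Apr 18: Mon, May 18: Wed, Jun 18: Sat, Jul 18: Mon, Aug 18: Thu, Sep 18: Sun, Oct 18: Tue, Nov 18: Fri, Dec 18: Sun.
Friday occurs in February, March, November — 3 months.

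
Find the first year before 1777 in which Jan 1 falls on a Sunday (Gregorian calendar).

Jan 1 advances by 2 weekdays after a leap year and by 1 after a common year.
1777: Jan 1 is Wednesday.
1776: Monday (leap)
1775: Sunday
1775 begins on a Sunday

1775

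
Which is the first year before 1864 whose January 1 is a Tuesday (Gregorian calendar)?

Jan 1 advances by 2 weekdays after a leap year and by 1 after a common year.
1864: Jan 1 is Friday (leap).
1863: Thursday
1862: Wednesday
1861: Tuesday
1861 begins on a Tuesday

1861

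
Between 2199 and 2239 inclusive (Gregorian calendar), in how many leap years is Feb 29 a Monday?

2

Leap years in 2199–2239: 9 of them.
Feb 29 weekday advances by 5 (mod 7) from one leap year to the next four years later (or differs when a century non-leap intervenes).
Leap-day weekdays: 2204:Wed 2208:Mon✓ 2212:Sat 2216:Thu 2220:Tue 2224:Sun 2228:Fri 2232:Wed 2236:Mon✓
Monday: 2208, 2236 → 2.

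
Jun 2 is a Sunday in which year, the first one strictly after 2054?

2058

From one year to the next, a fixed date's weekday advances by 1, or by 2 when a Feb 29 lies between the two dates.
2054: June 2 is Tuesday.
2055: Wednesday (+1)
2056: Friday (+2)
2057: Saturday (+1)
2058: Sunday (+1)
Jun 2 falls on a Sunday in 2058.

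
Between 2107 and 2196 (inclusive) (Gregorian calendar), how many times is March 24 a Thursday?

14

Track March 24's weekday year by year (advancing +1, or +2 across a Feb 29):
  2107: Thu ✓  2108: Sat (+2)  2109: Sun (+1)  2110: Mon (+1)  2111: Tue (+1)
  2112: Thu (+2) ✓  2113: Fri (+1)  2114: Sat (+1)  2115: Sun (+1)  2116: Tue (+2)
  2117: Wed (+1)  2118: Thu (+1) ✓  2119: Fri (+1)  2120: Sun (+2)  … (62 more years) …
  2183: Mon (+1)  2184: Wed (+2)  2185: Thu (+1) ✓  2186: Fri (+1)  2187: Sat (+1)
  2188: Mon (+2)  2189: Tue (+1)  2190: Wed (+1)  2191: Thu (+1) ✓  2192: Sat (+2)
  2193: Sun (+1)  2194: Mon (+1)  2195: Tue (+1)  2196: Thu (+2) ✓
Thursday years: 2107, 2112, 2118, 2129, 2135, 2140, 2146, 2157, 2163, 2168, 2174, 2185, 2191, 2196 — 14 in total.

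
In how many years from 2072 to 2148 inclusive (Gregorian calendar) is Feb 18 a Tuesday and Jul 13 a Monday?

3

Check each year's weekday for Feb 18 and Jul 13:
  2072: Thu/Wed  2073: Sat/Thu  2074: Sun/Fri  2075: Mon/Sat  2076: Tue/Mon ✓  2077: Thu/Tue  2078: Fri/Wed  2079: Sat/Thu  2080: Sun/Sat  2081: Tue/Sun  2082: Wed/Mon  2083: Thu/Tue  2084: Fri/Thu  2085: Sun/Fri  …(49 more)…  2135: Fri/Wed  2136: Sat/Fri  2137: Mon/Sat  2138: Tue/Sun  2139: Wed/Mon  2140: Thu/Wed  2141: Sat/Thu  2142: Sun/Fri  2143: Mon/Sat  2144: Tue/Mon ✓  2145: Thu/Tue  2146: Fri/Wed  2147: Sat/Thu  2148: Sun/Sat
Both conditions hold in: 2076, 2116, 2144 — 3.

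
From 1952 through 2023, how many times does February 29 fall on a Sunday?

Leap years in 1952–2023: 18 of them.
Feb 29 weekday advances by 5 (mod 7) from one leap year to the next four years later (or differs when a century non-leap intervenes).
Leap-day weekdays: 1952:Fri 1956:Wed 1960:Mon 1964:Sat 1968:Thu 1972:Tue 1976:Sun✓ 1980:Fri 1984:Wed 1988:Mon 1992:Sat 1996:Thu 2000:Tue 2004:Sun✓ 2008:Fri 2012:Wed 2016:Mon 2020:Sat
Sunday: 1976, 2004 → 2.

2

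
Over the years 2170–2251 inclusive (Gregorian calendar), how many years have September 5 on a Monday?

Track September 5's weekday year by year (advancing +1, or +2 across a Feb 29):
  2170: Wed  2171: Thu (+1)  2172: Sat (+2)  2173: Sun (+1)  2174: Mon (+1) ✓
  2175: Tue (+1)  2176: Thu (+2)  2177: Fri (+1)  2178: Sat (+1)  2179: Sun (+1)
  2180: Tue (+2)  2181: Wed (+1)  2182: Thu (+1)  2183: Fri (+1)  … (54 more years) …
  2238: Wed (+1)  2239: Thu (+1)  2240: Sat (+2)  2241: Sun (+1)  2242: Mon (+1) ✓
  2243: Tue (+1)  2244: Thu (+2)  2245: Fri (+1)  2246: Sat (+1)  2247: Sun (+1)
  2248: Tue (+2)  2249: Wed (+1)  2250: Thu (+1)  2251: Fri (+1)
Monday years: 2174, 2185, 2191, 2196, 2203, 2208, 2214, 2225, 2231, 2236, 2242 — 11 in total.

11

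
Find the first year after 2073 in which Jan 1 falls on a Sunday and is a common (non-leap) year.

Jan 1 advances by 2 weekdays after a leap year and by 1 after a common year.
2073: Jan 1 is Sunday.
2074: Monday
2075: Tuesday
2076: Wednesday (leap)
2077: Friday
2078: Saturday
2079: Sunday
2079 begins on a Sunday and is a common year.

2079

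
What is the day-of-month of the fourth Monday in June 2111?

22

June 1, 2111 is a Monday, so the first Monday is the 1st.
The fourth Monday is 1 + 21 = 22.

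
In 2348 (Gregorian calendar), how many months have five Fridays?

A month of length L has five Fridays iff its first Friday is on day ≤ L−28 (so day 1–3 in a 31-day month, 1–2 in a 30-day month, day 1 in a leap February).
Checking each month of 2348: Jan starts Thu (31d) ✓; Feb starts Sun (29d); Mar starts Mon (31d); Apr starts Thu (30d) ✓; May starts Sat (31d); Jun starts Tue (30d); Jul starts Thu (31d) ✓; Aug starts Sun (31d); Sep starts Wed (30d); Oct starts Fri (31d) ✓; Nov starts Mon (30d); Dec starts Wed (31d) ✓.
Five-Friday months: January, April, July, October, December → 5.

5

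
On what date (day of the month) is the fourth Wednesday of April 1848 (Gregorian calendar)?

April 1, 1848 is a Saturday, so the first Wednesday is the 5th.
The fourth Wednesday is 5 + 21 = 26.

26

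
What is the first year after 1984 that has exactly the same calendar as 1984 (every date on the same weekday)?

Two years share a calendar iff Jan 1 falls on the same weekday and both are leap or both are common. 1984: Jan 1 is Sunday, leap year.
1985: Jan 1 Tuesday, common
1986: Jan 1 Wednesday, common
1987: Jan 1 Thursday, common
1988: Jan 1 Friday, leap
1989: Jan 1 Sunday, common
1990: Jan 1 Monday, common
1991: Jan 1 Tuesday, common
1992: Jan 1 Wednesday, leap
1993: Jan 1 Friday, common
1994: Jan 1 Saturday, common
1995: Jan 1 Sunday, common
1996: Jan 1 Monday, leap
1997: Jan 1 Wednesday, common
1998: Jan 1 Thursday, common
1999: Jan 1 Friday, common
2000: Jan 1 Saturday, leap
2001: Jan 1 Monday, common
2002: Jan 1 Tuesday, common
2003: Jan 1 Wednesday, common
2004: Jan 1 Thursday, leap
2005: Jan 1 Saturday, common
2006: Jan 1 Sunday, common
2007: Jan 1 Monday, common
2008: Jan 1 Tuesday, leap
2009: Jan 1 Thursday, common
2010: Jan 1 Friday, common
2011: Jan 1 Saturday, common
2012: Jan 1 Sunday, leap
2012 matches on both conditions.

2012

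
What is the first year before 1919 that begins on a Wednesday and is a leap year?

1908

Jan 1 advances by 2 weekdays after a leap year and by 1 after a common year.
1919: Jan 1 is Wednesday.
1918: Tuesday
1917: Monday
1916: Saturday (leap)
1915: Friday
1914: Thursday
1913: Wednesday
1912: Monday (leap)
1911: Sunday
1910: Saturday
1909: Friday
1908: Wednesday (leap)
1908 begins on a Wednesday and is a leap year.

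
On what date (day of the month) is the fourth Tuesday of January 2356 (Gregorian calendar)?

24

January 1, 2356 is a Sunday, so the first Tuesday is the 3rd.
The fourth Tuesday is 3 + 21 = 24.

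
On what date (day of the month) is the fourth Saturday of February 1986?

22

February 1, 1986 is a Saturday, so the first Saturday is the 1st.
The fourth Saturday is 1 + 21 = 22.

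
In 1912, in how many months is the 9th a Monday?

2

Check the 9th of each month of 1912: Jan 9: Tue, Feb 9: Fri, Mar 9: Sat, Apr 9: Tue, May 9: Thu, Jun 9: Sun, Jul 9: Tue, Aug 9: Fri, Sep 9: Mon, Oct 9: Wed, Nov 9: Sat, Dec 9: Mon.
Monday occurs in September, December — 2 months.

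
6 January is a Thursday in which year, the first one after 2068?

From one year to the next, a fixed date's weekday advances by 1, or by 2 when a Feb 29 lies between the two dates.
2068: January 6 is Friday.
2069: Sunday (+2)
2070: Monday (+1)
2071: Tuesday (+1)
2072: Wednesday (+1)
2073: Friday (+2)
2074: Saturday (+1)
2075: Sunday (+1)
2076: Monday (+1)
2077: Wednesday (+2)
2078: Thursday (+1)
6 January falls on a Thursday in 2078.

2078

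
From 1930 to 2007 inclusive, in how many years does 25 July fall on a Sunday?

11

Track 25 July's weekday year by year (advancing +1, or +2 across a Feb 29):
  1930: Fri  1931: Sat (+1)  1932: Mon (+2)  1933: Tue (+1)  1934: Wed (+1)
  1935: Thu (+1)  1936: Sat (+2)  1937: Sun (+1) ✓  1938: Mon (+1)  1939: Tue (+1)
  1940: Thu (+2)  1941: Fri (+1)  1942: Sat (+1)  1943: Sun (+1) ✓  … (50 more years) …
  1994: Mon (+1)  1995: Tue (+1)  1996: Thu (+2)  1997: Fri (+1)  1998: Sat (+1)
  1999: Sun (+1) ✓  2000: Tue (+2)  2001: Wed (+1)  2002: Thu (+1)  2003: Fri (+1)
  2004: Sun (+2) ✓  2005: Mon (+1)  2006: Tue (+1)  2007: Wed (+1)
Sunday years: 1937, 1943, 1948, 1954, 1965, 1971, 1976, 1982, 1993, 1999, 2004 — 11 in total.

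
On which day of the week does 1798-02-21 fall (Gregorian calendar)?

Wednesday

January 1, 1798 is a Monday.
February 21 is day 52 of the year, i.e. 51 days after Jan 1.
51 mod 7 = 2, so advance 2 weekdays from Monday: Wednesday.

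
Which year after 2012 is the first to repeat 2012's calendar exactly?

Two years share a calendar iff Jan 1 falls on the same weekday and both are leap or both are common. 2012: Jan 1 is Sunday, leap year.
2013: Jan 1 Tuesday, common
2014: Jan 1 Wednesday, common
2015: Jan 1 Thursday, common
2016: Jan 1 Friday, leap
2017: Jan 1 Sunday, common
2018: Jan 1 Monday, common
2019: Jan 1 Tuesday, common
2020: Jan 1 Wednesday, leap
2021: Jan 1 Friday, common
2022: Jan 1 Saturday, common
2023: Jan 1 Sunday, common
2024: Jan 1 Monday, leap
2025: Jan 1 Wednesday, common
2026: Jan 1 Thursday, common
2027: Jan 1 Friday, common
2028: Jan 1 Saturday, leap
2029: Jan 1 Monday, common
2030: Jan 1 Tuesday, common
2031: Jan 1 Wednesday, common
2032: Jan 1 Thursday, leap
2033: Jan 1 Saturday, common
2034: Jan 1 Sunday, common
2035: Jan 1 Monday, common
2036: Jan 1 Tuesday, leap
2037: Jan 1 Thursday, common
2038: Jan 1 Friday, common
2039: Jan 1 Saturday, common
2040: Jan 1 Sunday, leap
2040 matches on both conditions.

2040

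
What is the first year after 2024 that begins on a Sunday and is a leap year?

Jan 1 advances by 2 weekdays after a leap year and by 1 after a common year.
2024: Jan 1 is Monday (leap).
2025: Wednesday
2026: Thursday
2027: Friday
2028: Saturday (leap)
2029: Monday
2030: Tuesday
2031: Wednesday
2032: Thursday (leap)
2033: Saturday
2034: Sunday
2035: Monday
2036: Tuesday (leap)
2037: Thursday
2038: Friday
2039: Saturday
2040: Sunday (leap)
2040 begins on a Sunday and is a leap year.

2040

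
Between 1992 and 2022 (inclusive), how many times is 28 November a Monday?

Track 28 November's weekday year by year (advancing +1, or +2 across a Feb 29):
  1992: Sat  1993: Sun (+1)  1994: Mon (+1) ✓  1995: Tue (+1)  1996: Thu (+2)
  1997: Fri (+1)  1998: Sat (+1)  1999: Sun (+1)  2000: Tue (+2)  2001: Wed (+1)
  2002: Thu (+1)  2003: Fri (+1)  2004: Sun (+2)  2005: Mon (+1) ✓  … (3 more years) …
  2009: Sat (+1)  2010: Sun (+1)  2011: Mon (+1) ✓  2012: Wed (+2)  2013: Thu (+1)
  2014: Fri (+1)  2015: Sat (+1)  2016: Mon (+2) ✓  2017: Tue (+1)  2018: Wed (+1)
  2019: Thu (+1)  2020: Sat (+2)  2021: Sun (+1)  2022: Mon (+1) ✓
Monday years: 1994, 2005, 2011, 2016, 2022 — 5 in total.

5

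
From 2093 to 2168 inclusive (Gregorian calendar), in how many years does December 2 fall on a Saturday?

9

Track December 2's weekday year by year (advancing +1, or +2 across a Feb 29):
  2093: Wed  2094: Thu (+1)  2095: Fri (+1)  2096: Sun (+2)  2097: Mon (+1)
  2098: Tue (+1)  2099: Wed (+1)  2100: Thu (+1)  2101: Fri (+1)  2102: Sat (+1) ✓
  2103: Sun (+1)  2104: Tue (+2)  2105: Wed (+1)  2106: Thu (+1)  … (48 more years) …
  2155: Tue (+1)  2156: Thu (+2)  2157: Fri (+1)  2158: Sat (+1) ✓  2159: Sun (+1)
  2160: Tue (+2)  2161: Wed (+1)  2162: Thu (+1)  2163: Fri (+1)  2164: Sun (+2)
  2165: Mon (+1)  2166: Tue (+1)  2167: Wed (+1)  2168: Fri (+2)
Saturday years: 2102, 2113, 2119, 2124, 2130, 2141, 2147, 2152, 2158 — 9 in total.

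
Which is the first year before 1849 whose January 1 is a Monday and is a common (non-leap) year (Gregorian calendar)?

1838

Jan 1 advances by 2 weekdays after a leap year and by 1 after a common year.
1849: Jan 1 is Monday.
1848: Saturday (leap)
1847: Friday
1846: Thursday
1845: Wednesday
1844: Monday (leap)
1843: Sunday
1842: Saturday
1841: Friday
1840: Wednesday (leap)
1839: Tuesday
1838: Monday
1838 begins on a Monday and is a common year.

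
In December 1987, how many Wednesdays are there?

5

December 1987 has 31 days and begins on Tuesday.
The first Wednesday is December 2.
Wednesdays fall on 2, 9, 16, 23, 30 — that's 5.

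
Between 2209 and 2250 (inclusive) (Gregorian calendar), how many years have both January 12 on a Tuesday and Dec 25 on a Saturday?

5

Check each year's weekday for January 12 and Dec 25:
  2209: Thu/Mon  2210: Fri/Tue  2211: Sat/Wed  2212: Sun/Fri  2213: Tue/Sat ✓  2214: Wed/Sun  2215: Thu/Mon  2216: Fri/Wed  2217: Sun/Thu  2218: Mon/Fri  2219: Tue/Sat ✓  2220: Wed/Mon  2221: Fri/Tue  2222: Sat/Wed  …(14 more)…  2237: Thu/Mon  2238: Fri/Tue  2239: Sat/Wed  2240: Sun/Fri  2241: Tue/Sat ✓  2242: Wed/Sun  2243: Thu/Mon  2244: Fri/Wed  2245: Sun/Thu  2246: Mon/Fri  2247: Tue/Sat ✓  2248: Wed/Mon  2249: Fri/Tue  2250: Sat/Wed
Both conditions hold in: 2213, 2219, 2230, 2241, 2247 — 5.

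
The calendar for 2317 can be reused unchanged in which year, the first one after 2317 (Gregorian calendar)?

Two years share a calendar iff Jan 1 falls on the same weekday and both are leap or both are common. 2317: Jan 1 is Monday, common year.
2318: Jan 1 Tuesday, common
2319: Jan 1 Wednesday, common
2320: Jan 1 Thursday, leap
2321: Jan 1 Saturday, common
2322: Jan 1 Sunday, common
2323: Jan 1 Monday, common
2323 matches on both conditions.

2323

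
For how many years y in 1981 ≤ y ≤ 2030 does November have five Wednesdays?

November has 30 days; it has five Wednesdays when Wednesday falls among the first (month-length − 28) days — i.e. when November 1 is one of Wednesday/Tuesday.
November 1 by year: 1981:Sun 1982:Mon 1983:Tue✓ 1984:Thu 1985:Fri 1986:Sat 1987:Sun 1988:Tue✓ 1989:Wed✓ 1990:Thu 1991:Fri 1992:Sun 1993:Mon 1994:Tue✓ 1995:Wed✓ …(20 more)… 2016:Tue✓ 2017:Wed✓ 2018:Thu 2019:Fri 2020:Sun 2021:Mon 2022:Tue✓ 2023:Wed✓ 2024:Fri 2025:Sat 2026:Sun 2027:Mon 2028:Wed✓ 2029:Thu 2030:Fri
Years with five Wednesdays: 1983, 1988, 1989, 1994, 1995, 2000, 2005, 2006, 2011, 2016, 2017, 2022, 2023, 2028 → 14.

14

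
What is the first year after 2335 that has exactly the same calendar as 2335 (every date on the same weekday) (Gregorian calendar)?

Two years share a calendar iff Jan 1 falls on the same weekday and both are leap or both are common. 2335: Jan 1 is Tuesday, common year.
2336: Jan 1 Wednesday, leap
2337: Jan 1 Friday, common
2338: Jan 1 Saturday, common
2339: Jan 1 Sunday, common
2340: Jan 1 Monday, leap
2341: Jan 1 Wednesday, common
2342: Jan 1 Thursday, common
2343: Jan 1 Friday, common
2344: Jan 1 Saturday, leap
2345: Jan 1 Monday, common
2346: Jan 1 Tuesday, common
2346 matches on both conditions.

2346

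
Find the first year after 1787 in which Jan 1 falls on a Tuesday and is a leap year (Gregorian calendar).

Jan 1 advances by 2 weekdays after a leap year and by 1 after a common year.
1787: Jan 1 is Monday.
1788: Tuesday (leap)
1788 begins on a Tuesday and is a leap year.

1788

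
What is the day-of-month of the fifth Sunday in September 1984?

September 1, 1984 is a Saturday, so the first Sunday is the 2nd.
The fifth Sunday is 2 + 28 = 30.

30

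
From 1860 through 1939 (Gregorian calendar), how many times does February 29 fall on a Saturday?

Leap years in 1860–1939: 19 of them.
Feb 29 weekday advances by 5 (mod 7) from one leap year to the next four years later (or differs when a century non-leap intervenes).
Leap-day weekdays: 1860:Wed 1864:Mon 1868:Sat✓ 1872:Thu 1876:Tue 1880:Sun 1884:Fri 1888:Wed 1892:Mon 1896:Sat✓ 1904:Mon 1908:Sat✓ 1912:Thu 1916:Tue 1920:Sun 1924:Fri 1928:Wed 1932:Mon 1936:Sat✓
Saturday: 1868, 1896, 1908, 1936 → 4.

4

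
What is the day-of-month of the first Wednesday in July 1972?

5

July 1, 1972 is a Saturday, so the first Wednesday is the 5th.
The first Wednesday is 5 + 0 = 5.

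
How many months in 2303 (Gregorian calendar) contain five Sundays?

4

A month of length L has five Sundays iff its first Sunday is on day ≤ L−28 (so day 1–3 in a 31-day month, 1–2 in a 30-day month, day 1 in a leap February).
Checking each month of 2303: Jan starts Thu (31d); Feb starts Sun (28d); Mar starts Sun (31d) ✓; Apr starts Wed (30d); May starts Fri (31d) ✓; Jun starts Mon (30d); Jul starts Wed (31d); Aug starts Sat (31d) ✓; Sep starts Tue (30d); Oct starts Thu (31d); Nov starts Sun (30d) ✓; Dec starts Tue (31d).
Five-Sunday months: March, May, August, November → 4.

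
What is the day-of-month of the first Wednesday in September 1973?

5

September 1, 1973 is a Saturday, so the first Wednesday is the 5th.
The first Wednesday is 5 + 0 = 5.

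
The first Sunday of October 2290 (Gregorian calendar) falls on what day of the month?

October 1, 2290 is a Wednesday, so the first Sunday is the 5th.
The first Sunday is 5 + 0 = 5.

5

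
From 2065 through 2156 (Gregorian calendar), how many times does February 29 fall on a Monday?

3

Leap years in 2065–2156: 22 of them.
Feb 29 weekday advances by 5 (mod 7) from one leap year to the next four years later (or differs when a century non-leap intervenes).
Leap-day weekdays: 2068:Wed 2072:Mon✓ 2076:Sat 2080:Thu 2084:Tue 2088:Sun 2092:Fri 2096:Wed 2104:Fri 2108:Wed 2112:Mon✓ 2116:Sat 2120:Thu 2124:Tue 2128:Sun 2132:Fri 2136:Wed 2140:Mon✓ 2144:Sat 2148:Thu 2152:Tue 2156:Sun
Monday: 2072, 2112, 2140 → 3.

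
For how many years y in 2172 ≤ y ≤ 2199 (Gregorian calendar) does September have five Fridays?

September has 30 days; it has five Fridays when Friday falls among the first (month-length − 28) days — i.e. when September 1 is one of Friday/Thursday.
September 1 by year: 2172:Tue 2173:Wed 2174:Thu✓ 2175:Fri✓ 2176:Sun 2177:Mon 2178:Tue 2179:Wed 2180:Fri✓ 2181:Sat 2182:Sun 2183:Mon 2184:Wed 2185:Thu✓ 2186:Fri✓ 2187:Sat 2188:Mon 2189:Tue 2190:Wed 2191:Thu✓ 2192:Sat 2193:Sun 2194:Mon 2195:Tue 2196:Thu✓ 2197:Fri✓ 2198:Sat 2199:Sun
Years with five Fridays: 2174, 2175, 2180, 2185, 2186, 2191, 2196, 2197 → 8.

8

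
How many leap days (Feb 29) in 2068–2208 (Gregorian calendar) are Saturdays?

Leap years in 2068–2208: 34 of them.
Feb 29 weekday advances by 5 (mod 7) from one leap year to the next four years later (or differs when a century non-leap intervenes).
Leap-day weekdays: 2068:Wed 2072:Mon 2076:Sat✓ 2080:Thu 2084:Tue 2088:Sun 2092:Fri 2096:Wed 2104:Fri 2108:Wed 2112:Mon 2116:Sat✓ 2120:Thu …(8 more)… 2156:Sun 2160:Fri 2164:Wed 2168:Mon 2172:Sat✓ 2176:Thu 2180:Tue 2184:Sun 2188:Fri 2192:Wed 2196:Mon 2204:Wed 2208:Mon
Saturday: 2076, 2116, 2144, 2172 → 4.

4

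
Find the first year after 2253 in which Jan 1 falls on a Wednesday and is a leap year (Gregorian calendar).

2268

Jan 1 advances by 2 weekdays after a leap year and by 1 after a common year.
2253: Jan 1 is Saturday.
2254: Sunday
2255: Monday
2256: Tuesday (leap)
2257: Thursday
2258: Friday
2259: Saturday
2260: Sunday (leap)
2261: Tuesday
2262: Wednesday
2263: Thursday
2264: Friday (leap)
2265: Sunday
2266: Monday
2267: Tuesday
2268: Wednesday (leap)
2268 begins on a Wednesday and is a leap year.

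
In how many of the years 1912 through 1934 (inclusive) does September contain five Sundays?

7

September has 30 days; it has five Sundays when Sunday falls among the first (month-length − 28) days — i.e. when September 1 is one of Sunday/Saturday.
September 1 by year: 1912:Sun✓ 1913:Mon 1914:Tue 1915:Wed 1916:Fri 1917:Sat✓ 1918:Sun✓ 1919:Mon 1920:Wed 1921:Thu 1922:Fri 1923:Sat✓ 1924:Mon 1925:Tue 1926:Wed 1927:Thu 1928:Sat✓ 1929:Sun✓ 1930:Mon 1931:Tue 1932:Thu 1933:Fri 1934:Sat✓
Years with five Sundays: 1912, 1917, 1918, 1923, 1928, 1929, 1934 → 7.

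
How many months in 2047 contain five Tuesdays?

5

A month of length L has five Tuesdays iff its first Tuesday is on day ≤ L−28 (so day 1–3 in a 31-day month, 1–2 in a 30-day month, day 1 in a leap February).
Checking each month of 2047: Jan starts Tue (31d) ✓; Feb starts Fri (28d); Mar starts Fri (31d); Apr starts Mon (30d) ✓; May starts Wed (31d); Jun starts Sat (30d); Jul starts Mon (31d) ✓; Aug starts Thu (31d); Sep starts Sun (30d); Oct starts Tue (31d) ✓; Nov starts Fri (30d); Dec starts Sun (31d) ✓.
Five-Tuesday months: January, April, July, October, December → 5.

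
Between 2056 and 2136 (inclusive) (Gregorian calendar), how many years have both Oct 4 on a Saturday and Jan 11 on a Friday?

4

Check each year's weekday for Oct 4 and Jan 11:
  2056: Wed/Tue  2057: Thu/Thu  2058: Fri/Fri  2059: Sat/Sat  2060: Mon/Sun  2061: Tue/Tue  2062: Wed/Wed  2063: Thu/Thu  2064: Sat/Fri ✓  2065: Sun/Sun  2066: Mon/Mon  2067: Tue/Tue  2068: Thu/Wed  2069: Fri/Fri  …(53 more)…  2123: Mon/Mon  2124: Wed/Tue  2125: Thu/Thu  2126: Fri/Fri  2127: Sat/Sat  2128: Mon/Sun  2129: Tue/Tue  2130: Wed/Wed  2131: Thu/Thu  2132: Sat/Fri ✓  2133: Sun/Sun  2134: Mon/Mon  2135: Tue/Tue  2136: Thu/Wed
Both conditions hold in: 2064, 2092, 2104, 2132 — 4.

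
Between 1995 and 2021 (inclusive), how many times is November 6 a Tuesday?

Track November 6's weekday year by year (advancing +1, or +2 across a Feb 29):
  1995: Mon  1996: Wed (+2)  1997: Thu (+1)  1998: Fri (+1)  1999: Sat (+1)
  2000: Mon (+2)  2001: Tue (+1) ✓  2002: Wed (+1)  2003: Thu (+1)  2004: Sat (+2)
  2005: Sun (+1)  2006: Mon (+1)  2007: Tue (+1) ✓  2008: Thu (+2)  2009: Fri (+1)
  2010: Sat (+1)  2011: Sun (+1)  2012: Tue (+2) ✓  2013: Wed (+1)  2014: Thu (+1)
  2015: Fri (+1)  2016: Sun (+2)  2017: Mon (+1)  2018: Tue (+1) ✓  2019: Wed (+1)
  2020: Fri (+2)  2021: Sat (+1)
Tuesday years: 2001, 2007, 2012, 2018 — 4 in total.

4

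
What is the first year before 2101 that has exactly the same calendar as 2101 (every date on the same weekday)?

Two years share a calendar iff Jan 1 falls on the same weekday and both are leap or both are common. 2101: Jan 1 is Saturday, common year.
2100: Jan 1 Friday, common
2099: Jan 1 Thursday, common
2098: Jan 1 Wednesday, common
2097: Jan 1 Tuesday, common
2096: Jan 1 Sunday, leap
2095: Jan 1 Saturday, common
2095 matches on both conditions.

2095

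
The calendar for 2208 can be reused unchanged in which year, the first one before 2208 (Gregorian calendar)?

Two years share a calendar iff Jan 1 falls on the same weekday and both are leap or both are common. 2208: Jan 1 is Friday, leap year.
2207: Jan 1 Thursday, common
2206: Jan 1 Wednesday, common
2205: Jan 1 Tuesday, common
2204: Jan 1 Sunday, leap
2203: Jan 1 Saturday, common
2202: Jan 1 Friday, common
2201: Jan 1 Thursday, common
2200: Jan 1 Wednesday, common
2199: Jan 1 Tuesday, common
2198: Jan 1 Monday, common
2197: Jan 1 Sunday, common
2196: Jan 1 Friday, leap
2196 matches on both conditions.

2196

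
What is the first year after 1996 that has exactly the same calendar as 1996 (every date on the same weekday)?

Two years share a calendar iff Jan 1 falls on the same weekday and both are leap or both are common. 1996: Jan 1 is Monday, leap year.
1997: Jan 1 Wednesday, common
1998: Jan 1 Thursday, common
1999: Jan 1 Friday, common
2000: Jan 1 Saturday, leap
2001: Jan 1 Monday, common
2002: Jan 1 Tuesday, common
2003: Jan 1 Wednesday, common
2004: Jan 1 Thursday, leap
2005: Jan 1 Saturday, common
2006: Jan 1 Sunday, common
2007: Jan 1 Monday, common
2008: Jan 1 Tuesday, leap
2009: Jan 1 Thursday, common
2010: Jan 1 Friday, common
2011: Jan 1 Saturday, common
2012: Jan 1 Sunday, leap
2013: Jan 1 Tuesday, common
2014: Jan 1 Wednesday, common
2015: Jan 1 Thursday, common
2016: Jan 1 Friday, leap
2017: Jan 1 Sunday, common
2018: Jan 1 Monday, common
2019: Jan 1 Tuesday, common
2020: Jan 1 Wednesday, leap
2021: Jan 1 Friday, common
2022: Jan 1 Saturday, common
2023: Jan 1 Sunday, common
2024: Jan 1 Monday, leap
2024 matches on both conditions.

2024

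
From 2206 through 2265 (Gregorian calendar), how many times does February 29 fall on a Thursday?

Leap years in 2206–2265: 15 of them.
Feb 29 weekday advances by 5 (mod 7) from one leap year to the next four years later (or differs when a century non-leap intervenes).
Leap-day weekdays: 2208:Mon 2212:Sat 2216:Thu✓ 2220:Tue 2224:Sun 2228:Fri 2232:Wed 2236:Mon 2240:Sat 2244:Thu✓ 2248:Tue 2252:Sun 2256:Fri 2260:Wed 2264:Mon
Thursday: 2216, 2244 → 2.

2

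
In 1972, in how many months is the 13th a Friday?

Check the 13th of each month of 1972: Jan 13: Thu, Feb 13: Sun, Mar 13: Mon, Apr 13: Thu, May 13: Sat, Jun 13: Tue, Jul 13: Thu, Aug 13: Sun, Sep 13: Wed, Oct 13: Fri, Nov 13: Mon, Dec 13: Wed.
Friday occurs in October — 1 month.

1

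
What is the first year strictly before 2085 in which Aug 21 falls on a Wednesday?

From one year to the next, a fixed date's weekday advances by 1, or by 2 when a Feb 29 lies between the two dates.
2085: August 21 is Tuesday.
2084: Monday (−1)
2083: Saturday (−2)
2082: Friday (−1)
2081: Thursday (−1)
2080: Wednesday (−1)
Aug 21 falls on a Wednesday in 2080.

2080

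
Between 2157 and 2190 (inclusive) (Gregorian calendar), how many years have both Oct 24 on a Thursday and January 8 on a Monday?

Check each year's weekday for Oct 24 and January 8:
  2157: Mon/Sat  2158: Tue/Sun  2159: Wed/Mon  2160: Fri/Tue  2161: Sat/Thu  2162: Sun/Fri  2163: Mon/Sat  2164: Wed/Sun  2165: Thu/Tue  2166: Fri/Wed  2167: Sat/Thu  2168: Mon/Fri  2169: Tue/Sun  2170: Wed/Mon  …(6 more)…  2177: Fri/Wed  2178: Sat/Thu  2179: Sun/Fri  2180: Tue/Sat  2181: Wed/Mon  2182: Thu/Tue  2183: Fri/Wed  2184: Sun/Thu  2185: Mon/Sat  2186: Tue/Sun  2187: Wed/Mon  2188: Fri/Tue  2189: Sat/Thu  2190: Sun/Fri
Both conditions hold in: 2176 — 1.

1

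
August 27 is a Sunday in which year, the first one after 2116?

From one year to the next, a fixed date's weekday advances by 1, or by 2 when a Feb 29 lies between the two dates.
2116: August 27 is Thursday.
2117: Friday (+1)
2118: Saturday (+1)
2119: Sunday (+1)
August 27 falls on a Sunday in 2119.

2119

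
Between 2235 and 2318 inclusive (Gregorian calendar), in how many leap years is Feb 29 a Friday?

Leap years in 2235–2318: 20 of them.
Feb 29 weekday advances by 5 (mod 7) from one leap year to the next four years later (or differs when a century non-leap intervenes).
Leap-day weekdays: 2236:Mon 2240:Sat 2244:Thu 2248:Tue 2252:Sun 2256:Fri✓ 2260:Wed 2264:Mon 2268:Sat 2272:Thu 2276:Tue 2280:Sun 2284:Fri✓ 2288:Wed 2292:Mon 2296:Sat 2304:Mon 2308:Sat 2312:Thu 2316:Tue
Friday: 2256, 2284 → 2.

2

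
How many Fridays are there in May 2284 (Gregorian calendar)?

5

May 2284 has 31 days and begins on Thursday.
The first Friday is May 2.
Fridays fall on 2, 9, 16, 23, 30 — that's 5.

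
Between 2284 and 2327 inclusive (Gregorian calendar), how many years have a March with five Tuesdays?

20

March has 31 days; it has five Tuesdays when Tuesday falls among the first (month-length − 28) days — i.e. when March 1 is one of Tuesday/Monday/Sunday.
March 1 by year: 2284:Sat 2285:Sun✓ 2286:Mon✓ 2287:Tue✓ 2288:Thu 2289:Fri 2290:Sat 2291:Sun✓ 2292:Tue✓ 2293:Wed 2294:Thu 2295:Fri 2296:Sun✓ 2297:Mon✓ 2298:Tue✓ …(14 more)… 2313:Sat 2314:Sun✓ 2315:Mon✓ 2316:Wed 2317:Thu 2318:Fri 2319:Sat 2320:Mon✓ 2321:Tue✓ 2322:Wed 2323:Thu 2324:Sat 2325:Sun✓ 2326:Mon✓ 2327:Tue✓
Years with five Tuesdays: 2285, 2286, 2287, 2291, 2292, 2296, 2297, 2298, 2303, 2304, 2308, 2309, 2310, 2314, 2315, 2320, 2321, 2325, 2326, 2327 → 20.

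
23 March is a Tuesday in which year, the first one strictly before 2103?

2100

From one year to the next, a fixed date's weekday advances by 1, or by 2 when a Feb 29 lies between the two dates.
2103: March 23 is Friday.
2102: Thursday (−1)
2101: Wednesday (−1)
2100: Tuesday (−1)
23 March falls on a Tuesday in 2100.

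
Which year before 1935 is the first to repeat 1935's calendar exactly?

1929

Two years share a calendar iff Jan 1 falls on the same weekday and both are leap or both are common. 1935: Jan 1 is Tuesday, common year.
1934: Jan 1 Monday, common
1933: Jan 1 Sunday, common
1932: Jan 1 Friday, leap
1931: Jan 1 Thursday, common
1930: Jan 1 Wednesday, common
1929: Jan 1 Tuesday, common
1929 matches on both conditions.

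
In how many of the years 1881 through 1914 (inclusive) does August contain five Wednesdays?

16

August has 31 days; it has five Wednesdays when Wednesday falls among the first (month-length − 28) days — i.e. when August 1 is one of Wednesday/Tuesday/Monday.
August 1 by year: 1881:Mon✓ 1882:Tue✓ 1883:Wed✓ 1884:Fri 1885:Sat 1886:Sun 1887:Mon✓ 1888:Wed✓ 1889:Thu 1890:Fri 1891:Sat 1892:Mon✓ 1893:Tue✓ 1894:Wed✓ 1895:Thu …(4 more)… 1900:Wed✓ 1901:Thu 1902:Fri 1903:Sat 1904:Mon✓ 1905:Tue✓ 1906:Wed✓ 1907:Thu 1908:Sat 1909:Sun 1910:Mon✓ 1911:Tue✓ 1912:Thu 1913:Fri 1914:Sat
Years with five Wednesdays: 1881, 1882, 1883, 1887, 1888, 1892, 1893, 1894, 1898, 1899, 1900, 1904, 1905, 1906, 1910, 1911 → 16.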